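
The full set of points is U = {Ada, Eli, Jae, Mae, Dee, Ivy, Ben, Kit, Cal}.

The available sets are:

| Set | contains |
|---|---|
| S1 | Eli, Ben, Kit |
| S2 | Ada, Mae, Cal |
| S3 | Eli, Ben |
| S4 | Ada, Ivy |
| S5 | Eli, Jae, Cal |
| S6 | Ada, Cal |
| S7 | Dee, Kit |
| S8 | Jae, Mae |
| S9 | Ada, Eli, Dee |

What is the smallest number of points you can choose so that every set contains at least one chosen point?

4

Take H = {Ada, Eli, Jae, Kit}. Each listed set contains at least one of these, so H is a hitting set of size 4.
The sets S3, S6, S7, S8 are pairwise disjoint, so any hitting set needs a separate point for each — at least 4. Hence 4 is optimal.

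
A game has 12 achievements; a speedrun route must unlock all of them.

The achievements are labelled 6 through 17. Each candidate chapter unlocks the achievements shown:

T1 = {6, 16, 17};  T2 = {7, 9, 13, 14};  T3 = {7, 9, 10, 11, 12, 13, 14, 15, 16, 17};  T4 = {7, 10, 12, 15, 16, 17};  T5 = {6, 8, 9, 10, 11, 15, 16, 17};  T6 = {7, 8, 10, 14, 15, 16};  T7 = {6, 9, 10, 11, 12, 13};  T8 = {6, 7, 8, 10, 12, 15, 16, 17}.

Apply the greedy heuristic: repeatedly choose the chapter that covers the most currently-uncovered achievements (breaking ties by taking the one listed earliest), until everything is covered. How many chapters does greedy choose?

Greedy: pick T3 (covers 10 new) → pick T5 (covers 2 new). Total picks: 2.

2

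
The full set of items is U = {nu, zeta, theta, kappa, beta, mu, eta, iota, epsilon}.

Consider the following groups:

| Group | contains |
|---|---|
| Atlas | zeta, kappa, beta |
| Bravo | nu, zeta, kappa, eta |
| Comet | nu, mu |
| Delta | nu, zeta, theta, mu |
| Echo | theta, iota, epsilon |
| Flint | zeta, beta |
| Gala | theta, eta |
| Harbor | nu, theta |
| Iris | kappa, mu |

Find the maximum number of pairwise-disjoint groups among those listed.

3

Flint, Harbor, Iris are pairwise disjoint (Flint={zeta,beta}; Harbor={nu,theta}; Iris={kappa,mu}).
Every remaining group overlaps one of these, and no 4 of the listed groups are pairwise disjoint, so 3 is the maximum.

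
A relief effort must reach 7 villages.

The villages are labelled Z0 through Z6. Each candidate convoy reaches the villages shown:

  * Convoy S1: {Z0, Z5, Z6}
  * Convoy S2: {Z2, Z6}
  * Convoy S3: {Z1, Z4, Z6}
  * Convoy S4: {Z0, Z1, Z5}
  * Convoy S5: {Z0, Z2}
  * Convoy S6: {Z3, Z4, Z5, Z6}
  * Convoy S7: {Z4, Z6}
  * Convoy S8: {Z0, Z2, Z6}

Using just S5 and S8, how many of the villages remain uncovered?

Union of S5, S8 = {Z0, Z2, Z6}.
Not covered: Z1, Z3, Z4, Z5 — 4 villages.

4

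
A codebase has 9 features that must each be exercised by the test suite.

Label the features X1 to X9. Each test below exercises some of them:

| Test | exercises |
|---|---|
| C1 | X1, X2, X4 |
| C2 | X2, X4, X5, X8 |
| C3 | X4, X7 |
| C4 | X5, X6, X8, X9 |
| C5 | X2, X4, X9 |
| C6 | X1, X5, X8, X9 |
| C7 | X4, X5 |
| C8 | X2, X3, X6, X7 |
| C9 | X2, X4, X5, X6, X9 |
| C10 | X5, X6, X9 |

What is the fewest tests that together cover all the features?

Take {C1, C6, C8}. Their union is {X1, X2, X3, X4, X5, X6, X7, X8, X9}, which is all 9 features.
Only C8 contains X3, so C8 is forced; the remaining 5 features need at least 2 more tests (each remaining test adds at most 4) — so at least 3 tests are needed, and 3 is optimal.

3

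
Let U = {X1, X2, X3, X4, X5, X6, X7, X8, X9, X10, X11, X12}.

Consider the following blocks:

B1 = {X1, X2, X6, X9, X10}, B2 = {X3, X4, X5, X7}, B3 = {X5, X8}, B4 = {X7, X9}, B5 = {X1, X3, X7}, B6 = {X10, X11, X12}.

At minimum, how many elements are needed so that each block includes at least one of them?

H = {X7, X8, X10} meets every block (each contains at least one member of H), and |H| = 3.
The blocks B3, B5, B6 are pairwise disjoint, so any hitting set needs a separate element for each — at least 3. Hence 3 is optimal.

3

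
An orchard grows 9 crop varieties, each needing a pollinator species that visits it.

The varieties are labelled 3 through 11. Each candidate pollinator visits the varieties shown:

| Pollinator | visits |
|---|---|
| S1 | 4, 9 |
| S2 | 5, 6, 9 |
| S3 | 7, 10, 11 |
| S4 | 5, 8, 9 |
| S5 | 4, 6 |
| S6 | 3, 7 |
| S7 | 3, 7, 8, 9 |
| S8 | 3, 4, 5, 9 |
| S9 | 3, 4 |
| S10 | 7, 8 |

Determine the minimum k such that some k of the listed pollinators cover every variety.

S2 and S3 and S4 and S9 together: S2 ∪ S3 ∪ S4 ∪ S9 = {3, 4, 5, 6, 7, 8, 9, 10, 11} — every variety is covered.
No 3 of the 10 pollinators cover everything (all 120 combinations miss at least one variety), so 4 is optimal.

4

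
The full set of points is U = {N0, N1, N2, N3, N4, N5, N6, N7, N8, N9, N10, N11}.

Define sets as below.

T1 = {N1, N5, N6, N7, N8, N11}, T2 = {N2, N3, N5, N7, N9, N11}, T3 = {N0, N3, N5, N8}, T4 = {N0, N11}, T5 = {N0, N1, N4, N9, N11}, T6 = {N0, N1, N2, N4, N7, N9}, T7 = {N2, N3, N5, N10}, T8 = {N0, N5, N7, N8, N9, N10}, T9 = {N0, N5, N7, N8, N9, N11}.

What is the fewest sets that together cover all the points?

Take {T1, T6, T7}. Their union is {N0, N1, N2, N3, N4, N5, N6, N7, N8, N9, N10, N11}, which is all 12 points.
Only T1 contains N6, so T1 is forced; the remaining 6 points need at least 2 more sets (each remaining set adds at most 4) — so at least 3 sets are needed, and 3 is optimal.

3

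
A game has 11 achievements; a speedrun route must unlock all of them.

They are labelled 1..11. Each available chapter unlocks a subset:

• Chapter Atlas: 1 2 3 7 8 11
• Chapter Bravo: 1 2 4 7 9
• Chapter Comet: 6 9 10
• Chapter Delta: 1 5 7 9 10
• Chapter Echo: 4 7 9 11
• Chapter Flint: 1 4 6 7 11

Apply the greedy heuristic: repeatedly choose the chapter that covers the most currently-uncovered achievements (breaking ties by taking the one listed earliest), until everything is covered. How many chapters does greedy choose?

4

Greedy: pick Atlas (covers 6 new) → pick Comet (covers 3 new) → pick Bravo (covers 1 new) → pick Delta (covers 1 new). Total picks: 4.
(The true minimum cover uses only 3 chapters, so greedy is not optimal here.)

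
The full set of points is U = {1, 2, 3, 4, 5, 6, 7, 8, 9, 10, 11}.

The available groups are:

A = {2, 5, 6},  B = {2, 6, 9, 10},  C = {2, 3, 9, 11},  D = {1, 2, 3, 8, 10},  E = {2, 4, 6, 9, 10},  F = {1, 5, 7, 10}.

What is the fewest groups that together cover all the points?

C, D, E, and F cover everything between them: the union {1, 2, 3, 4, 5, 6, 7, 8, 9, 10, 11} is all of U.
No 3 of the 6 groups cover everything (all 20 combinations miss at least one point), so 4 is optimal.

4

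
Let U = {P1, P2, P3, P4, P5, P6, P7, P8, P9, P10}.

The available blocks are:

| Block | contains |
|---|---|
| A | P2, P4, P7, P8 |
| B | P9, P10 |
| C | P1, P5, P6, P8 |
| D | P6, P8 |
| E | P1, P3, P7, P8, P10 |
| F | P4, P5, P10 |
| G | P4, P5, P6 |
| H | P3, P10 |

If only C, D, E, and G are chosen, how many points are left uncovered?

Union of C, D, E, G = {P1, P3, P4, P5, P6, P7, P8, P10}.
Not covered: P2, P9 — 2 points.

2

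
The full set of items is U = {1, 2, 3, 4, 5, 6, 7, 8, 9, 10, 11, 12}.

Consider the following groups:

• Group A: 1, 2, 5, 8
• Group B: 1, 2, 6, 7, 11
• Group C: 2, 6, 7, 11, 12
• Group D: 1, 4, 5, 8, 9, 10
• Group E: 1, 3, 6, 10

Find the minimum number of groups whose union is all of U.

C and D and E together: C ∪ D ∪ E = {1, 2, 3, 4, 5, 6, 7, 8, 9, 10, 11, 12} — every item is covered.
Only E contains 3, so E is forced; the remaining 8 items need at least 2 more groups (each remaining group adds at most 4) — so at least 3 groups are needed, and 3 is optimal.

3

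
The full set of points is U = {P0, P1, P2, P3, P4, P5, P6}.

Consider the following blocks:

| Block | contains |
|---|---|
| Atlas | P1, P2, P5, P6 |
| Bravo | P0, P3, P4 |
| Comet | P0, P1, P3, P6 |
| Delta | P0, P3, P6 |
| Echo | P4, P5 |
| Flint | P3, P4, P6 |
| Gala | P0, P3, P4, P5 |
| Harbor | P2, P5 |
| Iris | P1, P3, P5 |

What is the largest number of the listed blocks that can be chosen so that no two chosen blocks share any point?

Delta, Echo are pairwise disjoint (Delta={P0,P3,P6}; Echo={P4,P5}).
Every remaining block overlaps one of these, and no 3 of the listed blocks are pairwise disjoint, so 2 is the maximum.

2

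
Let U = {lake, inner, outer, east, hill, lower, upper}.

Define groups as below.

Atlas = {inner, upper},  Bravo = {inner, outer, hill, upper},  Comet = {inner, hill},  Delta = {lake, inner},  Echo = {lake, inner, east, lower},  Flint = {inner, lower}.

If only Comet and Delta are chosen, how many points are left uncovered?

Union of Comet, Delta = {lake, inner, hill}.
Not covered: outer, east, lower, upper — 4 points.

4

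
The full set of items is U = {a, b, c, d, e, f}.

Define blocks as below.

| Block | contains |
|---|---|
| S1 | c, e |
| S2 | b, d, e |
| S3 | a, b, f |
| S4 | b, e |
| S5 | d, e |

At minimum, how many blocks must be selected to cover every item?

3

S1 and S3 and S5 together: S1 ∪ S3 ∪ S5 = {a, b, c, d, e, f} — every item is covered.
Only S3 contains a, so S3 is forced; the remaining 3 items need at least 2 more blocks (each remaining block adds at most 2) — so at least 3 blocks are needed, and 3 is optimal.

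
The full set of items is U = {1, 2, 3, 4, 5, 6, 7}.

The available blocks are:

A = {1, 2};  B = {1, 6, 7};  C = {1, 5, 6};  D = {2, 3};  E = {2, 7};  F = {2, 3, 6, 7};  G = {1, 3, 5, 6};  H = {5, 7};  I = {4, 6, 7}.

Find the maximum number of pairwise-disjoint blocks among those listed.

2

A, I are pairwise disjoint (A={1,2}; I={4,6,7}).
Every remaining block overlaps one of these, and no 3 of the listed blocks are pairwise disjoint, so 2 is the maximum.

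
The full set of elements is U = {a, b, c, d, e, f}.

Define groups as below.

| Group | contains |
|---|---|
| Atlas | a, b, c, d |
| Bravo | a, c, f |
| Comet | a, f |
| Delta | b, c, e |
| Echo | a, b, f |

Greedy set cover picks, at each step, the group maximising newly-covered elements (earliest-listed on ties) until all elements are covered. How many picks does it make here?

3

Greedy: pick Atlas (covers 4 new) → pick Bravo (covers 1 new) → pick Delta (covers 1 new). Total picks: 3.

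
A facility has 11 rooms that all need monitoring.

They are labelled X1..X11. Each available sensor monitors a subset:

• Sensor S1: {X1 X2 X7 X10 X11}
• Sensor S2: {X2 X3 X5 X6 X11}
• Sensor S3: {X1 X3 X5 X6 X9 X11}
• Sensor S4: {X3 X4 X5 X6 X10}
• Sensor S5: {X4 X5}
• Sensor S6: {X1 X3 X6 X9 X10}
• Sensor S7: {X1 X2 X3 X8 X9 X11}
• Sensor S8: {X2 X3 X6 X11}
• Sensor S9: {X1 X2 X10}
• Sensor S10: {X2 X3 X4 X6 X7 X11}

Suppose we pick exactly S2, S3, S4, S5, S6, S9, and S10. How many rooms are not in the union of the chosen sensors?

1

Union of S2, S3, S4, S5, S6, S9, S10 = {X1, X2, X3, X4, X5, X6, X7, X9, X10, X11}.
Not covered: X8 — 1 room.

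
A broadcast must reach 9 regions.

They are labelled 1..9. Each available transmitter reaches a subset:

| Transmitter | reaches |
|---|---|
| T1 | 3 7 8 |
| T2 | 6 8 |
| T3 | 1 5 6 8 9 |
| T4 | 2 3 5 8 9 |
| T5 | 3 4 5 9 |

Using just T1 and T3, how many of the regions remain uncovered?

2

Union of T1, T3 = {1, 3, 5, 6, 7, 8, 9}.
Not covered: 2, 4 — 2 regions.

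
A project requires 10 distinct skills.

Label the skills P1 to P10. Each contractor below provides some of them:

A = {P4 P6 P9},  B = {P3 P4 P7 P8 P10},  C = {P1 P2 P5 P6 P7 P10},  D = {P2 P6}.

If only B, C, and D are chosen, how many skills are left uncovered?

Union of B, C, D = {P1, P2, P3, P4, P5, P6, P7, P8, P10}.
Not covered: P9 — 1 skill.

1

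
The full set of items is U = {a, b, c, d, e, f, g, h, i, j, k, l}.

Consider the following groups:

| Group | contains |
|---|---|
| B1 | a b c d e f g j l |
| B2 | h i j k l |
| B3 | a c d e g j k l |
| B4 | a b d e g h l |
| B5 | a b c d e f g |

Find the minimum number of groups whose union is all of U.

2

Take {B1, B2}. Their union is {a, b, c, d, e, f, g, h, i, j, k, l}, which is all 12 items.
No single group has all 12 items (the largest, B1, has 9), so 2 is optimal.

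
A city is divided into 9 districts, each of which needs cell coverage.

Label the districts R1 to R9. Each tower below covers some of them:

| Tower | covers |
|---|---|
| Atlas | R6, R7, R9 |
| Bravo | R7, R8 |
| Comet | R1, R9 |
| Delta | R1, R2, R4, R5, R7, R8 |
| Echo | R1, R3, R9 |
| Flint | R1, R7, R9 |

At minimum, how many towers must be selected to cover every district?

3

Take {Atlas, Delta, Echo}. Their union is {R1, R2, R3, R4, R5, R6, R7, R8, R9}, which is all 9 districts.
Only Delta contains R2, so Delta is forced; the remaining 3 districts need at least 2 more towers (each remaining tower adds at most 2) — so at least 3 towers are needed, and 3 is optimal.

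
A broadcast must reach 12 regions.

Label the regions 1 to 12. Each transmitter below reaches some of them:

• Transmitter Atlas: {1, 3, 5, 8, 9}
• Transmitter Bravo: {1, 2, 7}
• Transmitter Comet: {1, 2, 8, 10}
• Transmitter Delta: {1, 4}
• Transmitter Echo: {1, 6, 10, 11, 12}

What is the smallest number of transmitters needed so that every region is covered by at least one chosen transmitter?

4

Take {Atlas, Bravo, Delta, Echo}. Their union is {1, 2, 3, 4, 5, 6, 7, 8, 9, 10, 11, 12}, which is all 12 regions.
Only Delta contains 4, so Delta is forced; the remaining 10 regions need at least 3 more transmitters (each remaining transmitter adds at most 4) — so at least 4 transmitters are needed, and 4 is optimal.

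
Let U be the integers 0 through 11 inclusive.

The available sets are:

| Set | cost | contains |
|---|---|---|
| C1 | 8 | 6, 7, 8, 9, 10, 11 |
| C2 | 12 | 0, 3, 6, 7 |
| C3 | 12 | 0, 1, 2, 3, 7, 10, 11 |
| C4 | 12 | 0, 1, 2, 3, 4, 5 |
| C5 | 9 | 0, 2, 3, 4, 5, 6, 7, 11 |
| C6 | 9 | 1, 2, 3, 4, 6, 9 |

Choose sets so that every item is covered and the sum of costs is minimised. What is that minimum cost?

C1, C4 together cover every item (C1 ∪ C4 = {0, 1, 2, 3, 4, 5, 6, 7, 8, 9, 10, 11}); total cost 8 + 12 = 20.
The greedy pick C5, C1, C6 costs 26; no covering selection beats 20.

20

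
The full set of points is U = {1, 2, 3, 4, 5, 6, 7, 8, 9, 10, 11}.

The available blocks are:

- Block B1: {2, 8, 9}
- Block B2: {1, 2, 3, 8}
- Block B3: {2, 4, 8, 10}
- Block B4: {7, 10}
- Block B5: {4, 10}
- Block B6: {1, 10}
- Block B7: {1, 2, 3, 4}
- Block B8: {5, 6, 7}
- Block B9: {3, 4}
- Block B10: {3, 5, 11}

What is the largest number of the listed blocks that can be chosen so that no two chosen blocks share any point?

B1, B6, B8, B9 are pairwise disjoint (B1={2,8,9}; B6={1,10}; B8={5,6,7}; B9={3,4}).
Every remaining block overlaps one of these, and no 5 of the listed blocks are pairwise disjoint, so 4 is the maximum.

4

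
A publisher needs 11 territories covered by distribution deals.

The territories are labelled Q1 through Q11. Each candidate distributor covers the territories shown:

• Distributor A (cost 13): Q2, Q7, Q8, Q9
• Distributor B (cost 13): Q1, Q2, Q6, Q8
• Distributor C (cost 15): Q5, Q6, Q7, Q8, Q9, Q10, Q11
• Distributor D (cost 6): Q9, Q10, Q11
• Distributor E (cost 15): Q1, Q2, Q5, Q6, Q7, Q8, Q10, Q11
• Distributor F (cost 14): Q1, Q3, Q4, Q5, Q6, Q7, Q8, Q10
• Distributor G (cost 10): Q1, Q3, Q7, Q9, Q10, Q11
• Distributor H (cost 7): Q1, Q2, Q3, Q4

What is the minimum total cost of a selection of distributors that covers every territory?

C, H together cover every territory (C ∪ H = {Q1, Q2, Q3, Q4, Q5, Q6, Q7, Q8, Q9, Q10, Q11}); total cost 15 + 7 = 22.
The greedy pick G, F, H costs 31; no covering selection beats 22.

22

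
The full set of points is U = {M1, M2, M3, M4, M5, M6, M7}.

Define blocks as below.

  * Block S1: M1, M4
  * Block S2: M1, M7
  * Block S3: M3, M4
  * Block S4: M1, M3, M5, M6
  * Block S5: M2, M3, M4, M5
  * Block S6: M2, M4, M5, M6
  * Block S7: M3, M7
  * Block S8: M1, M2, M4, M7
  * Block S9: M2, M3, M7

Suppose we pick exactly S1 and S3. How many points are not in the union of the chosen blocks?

4

Union of S1, S3 = {M1, M3, M4}.
Not covered: M2, M5, M6, M7 — 4 points.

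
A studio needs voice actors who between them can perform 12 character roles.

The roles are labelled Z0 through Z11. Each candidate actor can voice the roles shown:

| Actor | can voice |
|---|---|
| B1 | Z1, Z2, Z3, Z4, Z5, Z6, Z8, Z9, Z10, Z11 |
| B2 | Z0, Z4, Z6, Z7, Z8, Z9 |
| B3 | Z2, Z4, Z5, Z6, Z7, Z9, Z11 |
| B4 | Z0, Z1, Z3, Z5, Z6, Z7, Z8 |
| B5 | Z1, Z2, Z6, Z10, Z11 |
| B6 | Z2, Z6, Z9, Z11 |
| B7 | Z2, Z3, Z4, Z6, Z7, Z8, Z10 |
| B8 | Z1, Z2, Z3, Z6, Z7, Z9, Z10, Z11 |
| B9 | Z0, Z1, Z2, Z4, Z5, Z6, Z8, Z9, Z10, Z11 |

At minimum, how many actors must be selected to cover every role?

2

B1 and B2 together: B1 ∪ B2 = {Z0, Z1, Z2, Z3, Z4, Z5, Z6, Z7, Z8, Z9, Z10, Z11} — every role is covered.
No single actor has all 12 roles (the largest, B1, has 10), so 2 is optimal.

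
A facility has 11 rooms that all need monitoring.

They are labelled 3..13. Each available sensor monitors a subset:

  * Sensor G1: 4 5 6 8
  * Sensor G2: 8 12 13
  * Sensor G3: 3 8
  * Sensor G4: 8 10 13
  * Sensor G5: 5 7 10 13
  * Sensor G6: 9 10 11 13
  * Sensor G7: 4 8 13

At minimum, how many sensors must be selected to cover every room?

5

Take {G1, G2, G3, G5, G6}. Their union is {3, 4, 5, 6, 7, 8, 9, 10, 11, 12, 13}, which is all 11 rooms.
No 4 of the 7 sensors cover everything (all 35 combinations miss at least one room), so 5 is optimal.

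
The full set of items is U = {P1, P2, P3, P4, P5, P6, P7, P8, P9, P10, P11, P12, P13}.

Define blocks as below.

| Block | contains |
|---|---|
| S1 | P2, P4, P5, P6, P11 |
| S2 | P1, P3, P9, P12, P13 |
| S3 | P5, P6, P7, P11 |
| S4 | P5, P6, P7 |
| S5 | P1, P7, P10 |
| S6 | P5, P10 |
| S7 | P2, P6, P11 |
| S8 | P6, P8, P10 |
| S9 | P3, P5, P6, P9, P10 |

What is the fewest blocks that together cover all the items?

4

Take {S1, S2, S5, S8}. Their union is {P1, P2, P3, P4, P5, P6, P7, P8, P9, P10, P11, P12, P13}, which is all 13 items.
No 3 of the 9 blocks cover everything (all 84 combinations miss at least one item), so 4 is optimal.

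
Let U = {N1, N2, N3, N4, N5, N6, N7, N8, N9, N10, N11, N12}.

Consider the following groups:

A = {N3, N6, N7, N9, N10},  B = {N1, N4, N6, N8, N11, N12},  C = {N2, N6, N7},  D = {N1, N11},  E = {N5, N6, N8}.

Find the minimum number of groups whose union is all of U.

Take {A, B, C, E}. Their union is {N1, N2, N3, N4, N5, N6, N7, N8, N9, N10, N11, N12}, which is all 12 items.
Only E contains N5, so E is forced; the remaining 9 items need at least 3 more groups (each remaining group adds at most 4) — so at least 4 groups are needed, and 4 is optimal.

4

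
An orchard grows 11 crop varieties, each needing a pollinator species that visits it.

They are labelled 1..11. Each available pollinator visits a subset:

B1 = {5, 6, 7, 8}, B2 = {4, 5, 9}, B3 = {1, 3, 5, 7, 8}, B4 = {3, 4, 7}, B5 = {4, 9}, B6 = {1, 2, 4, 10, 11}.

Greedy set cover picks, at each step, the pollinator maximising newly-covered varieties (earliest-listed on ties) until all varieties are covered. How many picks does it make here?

Greedy: pick B3 (covers 5 new) → pick B6 (covers 4 new) → pick B1 (covers 1 new) → pick B2 (covers 1 new). Total picks: 4.

4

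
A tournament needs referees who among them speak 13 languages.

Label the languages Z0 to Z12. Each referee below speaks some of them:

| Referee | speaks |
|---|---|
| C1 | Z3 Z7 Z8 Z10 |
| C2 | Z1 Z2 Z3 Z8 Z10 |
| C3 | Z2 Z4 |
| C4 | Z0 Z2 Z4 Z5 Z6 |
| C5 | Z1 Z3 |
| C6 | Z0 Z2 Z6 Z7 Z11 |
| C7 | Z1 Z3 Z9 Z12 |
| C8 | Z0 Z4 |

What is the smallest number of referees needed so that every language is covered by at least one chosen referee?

Take {C1, C4, C6, C7}. Their union is {Z0, Z1, Z2, Z3, Z4, Z5, Z6, Z7, Z8, Z9, Z10, Z11, Z12}, which is all 13 languages.
No 3 of the 8 referees cover everything (all 56 combinations miss at least one language), so 4 is optimal.

4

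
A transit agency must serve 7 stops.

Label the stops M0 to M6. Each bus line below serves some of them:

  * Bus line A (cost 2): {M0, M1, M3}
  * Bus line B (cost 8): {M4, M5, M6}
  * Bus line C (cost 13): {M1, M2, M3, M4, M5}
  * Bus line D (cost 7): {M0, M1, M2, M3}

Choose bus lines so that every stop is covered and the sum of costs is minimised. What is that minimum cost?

B, D together cover every stop (B ∪ D = {M0, M1, M2, M3, M4, M5, M6}); total cost 8 + 7 = 15.
The greedy pick A, B, D costs 17; no covering selection beats 15.

15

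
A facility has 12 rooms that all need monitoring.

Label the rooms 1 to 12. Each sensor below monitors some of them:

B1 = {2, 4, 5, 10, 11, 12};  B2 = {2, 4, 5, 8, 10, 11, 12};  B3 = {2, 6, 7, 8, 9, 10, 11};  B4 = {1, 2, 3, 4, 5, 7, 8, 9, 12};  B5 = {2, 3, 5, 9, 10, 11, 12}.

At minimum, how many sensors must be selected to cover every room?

2

B3 and B4 together: B3 ∪ B4 = {1, 2, 3, 4, 5, 6, 7, 8, 9, 10, 11, 12} — every room is covered.
No single sensor has all 12 rooms (the largest, B4, has 9), so 2 is optimal.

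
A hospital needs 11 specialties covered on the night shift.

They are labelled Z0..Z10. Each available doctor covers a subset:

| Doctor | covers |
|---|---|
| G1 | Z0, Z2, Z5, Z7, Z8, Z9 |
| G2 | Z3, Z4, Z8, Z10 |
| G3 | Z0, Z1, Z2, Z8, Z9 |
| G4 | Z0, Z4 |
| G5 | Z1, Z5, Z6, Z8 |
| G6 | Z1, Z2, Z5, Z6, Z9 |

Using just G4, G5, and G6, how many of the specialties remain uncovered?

Union of G4, G5, G6 = {Z0, Z1, Z2, Z4, Z5, Z6, Z8, Z9}.
Not covered: Z3, Z7, Z10 — 3 specialties.

3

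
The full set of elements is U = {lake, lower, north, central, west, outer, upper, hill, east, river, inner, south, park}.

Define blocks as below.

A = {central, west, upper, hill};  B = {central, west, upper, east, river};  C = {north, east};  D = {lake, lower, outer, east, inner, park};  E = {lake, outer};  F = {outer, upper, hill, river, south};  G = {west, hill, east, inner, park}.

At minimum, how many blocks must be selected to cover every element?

A and C and D and F together: A ∪ C ∪ D ∪ F = {lake, lower, north, central, west, outer, upper, hill, east, river, inner, south, park} — every element is covered.
Only C contains north, so C is forced; the remaining 11 elements need at least 3 more blocks (each remaining block adds at most 5) — so at least 4 blocks are needed, and 4 is optimal.

4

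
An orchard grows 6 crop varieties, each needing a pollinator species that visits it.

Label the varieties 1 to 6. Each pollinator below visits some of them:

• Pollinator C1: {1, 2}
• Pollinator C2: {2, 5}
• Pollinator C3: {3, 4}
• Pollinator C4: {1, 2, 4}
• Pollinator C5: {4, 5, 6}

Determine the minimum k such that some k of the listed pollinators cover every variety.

3

Take {C1, C3, C5}. Their union is {1, 2, 3, 4, 5, 6}, which is all 6 varieties.
Only C3 contains 3, so C3 is forced; the remaining 4 varieties need at least 2 more pollinators (each remaining pollinator adds at most 2) — so at least 3 pollinators are needed, and 3 is optimal.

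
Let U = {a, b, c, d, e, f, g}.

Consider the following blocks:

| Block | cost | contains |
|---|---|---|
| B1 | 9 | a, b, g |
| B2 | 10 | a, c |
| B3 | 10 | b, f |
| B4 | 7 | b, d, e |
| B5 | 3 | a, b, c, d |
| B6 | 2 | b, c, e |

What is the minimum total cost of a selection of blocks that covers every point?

B1, B3, B5, B6 together cover every point (B1 ∪ B3 ∪ B5 ∪ B6 = {a, b, c, d, e, f, g}); total cost 9 + 10 + 3 + 2 = 24.
No covering selection has total cost below 24.

24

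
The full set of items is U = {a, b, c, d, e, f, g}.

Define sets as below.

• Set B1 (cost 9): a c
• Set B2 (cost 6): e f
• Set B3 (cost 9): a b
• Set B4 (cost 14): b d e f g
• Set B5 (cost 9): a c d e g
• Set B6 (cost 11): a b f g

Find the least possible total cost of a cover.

B5, B6 together cover every item (B5 ∪ B6 = {a, b, c, d, e, f, g}); total cost 9 + 11 = 20.
No covering selection has total cost below 20.

20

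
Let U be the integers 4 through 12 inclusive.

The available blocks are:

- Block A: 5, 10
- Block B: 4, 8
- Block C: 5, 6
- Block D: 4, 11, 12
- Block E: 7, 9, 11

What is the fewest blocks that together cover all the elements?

5

A, B, C, D, and E cover everything between them: the union {4, 5, 6, 7, 8, 9, 10, 11, 12} is all of U.
No 4 of the 5 blocks cover everything (all 5 combinations miss at least one element), so 5 is optimal.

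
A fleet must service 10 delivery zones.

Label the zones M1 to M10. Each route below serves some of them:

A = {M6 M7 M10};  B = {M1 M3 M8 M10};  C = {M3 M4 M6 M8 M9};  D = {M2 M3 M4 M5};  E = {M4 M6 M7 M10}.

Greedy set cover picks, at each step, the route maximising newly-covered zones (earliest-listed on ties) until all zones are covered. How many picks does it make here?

4

Greedy: pick C (covers 5 new) → pick A (covers 2 new) → pick D (covers 2 new) → pick B (covers 1 new). Total picks: 4.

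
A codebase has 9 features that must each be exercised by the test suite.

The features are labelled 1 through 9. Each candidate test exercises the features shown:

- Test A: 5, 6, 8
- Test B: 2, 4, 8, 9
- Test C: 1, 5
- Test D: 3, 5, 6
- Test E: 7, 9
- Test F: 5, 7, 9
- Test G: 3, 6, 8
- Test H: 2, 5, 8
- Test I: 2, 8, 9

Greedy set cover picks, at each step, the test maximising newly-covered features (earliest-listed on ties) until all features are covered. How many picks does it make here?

4

Greedy: pick B (covers 4 new) → pick D (covers 3 new) → pick C (covers 1 new) → pick E (covers 1 new). Total picks: 4.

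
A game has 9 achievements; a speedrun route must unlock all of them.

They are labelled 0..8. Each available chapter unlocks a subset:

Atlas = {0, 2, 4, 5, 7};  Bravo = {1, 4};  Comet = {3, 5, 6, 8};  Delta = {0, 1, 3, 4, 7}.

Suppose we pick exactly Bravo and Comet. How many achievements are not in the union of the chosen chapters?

3

Union of Bravo, Comet = {1, 3, 4, 5, 6, 8}.
Not covered: 0, 2, 7 — 3 achievements.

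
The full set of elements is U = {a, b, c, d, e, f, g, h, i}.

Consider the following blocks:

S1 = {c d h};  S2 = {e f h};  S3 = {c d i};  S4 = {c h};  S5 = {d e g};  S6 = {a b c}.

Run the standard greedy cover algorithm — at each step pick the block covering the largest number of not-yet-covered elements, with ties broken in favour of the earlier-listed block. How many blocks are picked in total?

5

Greedy: pick S1 (covers 3 new) → pick S2 (covers 2 new) → pick S6 (covers 2 new) → pick S3 (covers 1 new) → pick S5 (covers 1 new). Total picks: 5.
(The true minimum cover uses only 4 blocks, so greedy is not optimal here.)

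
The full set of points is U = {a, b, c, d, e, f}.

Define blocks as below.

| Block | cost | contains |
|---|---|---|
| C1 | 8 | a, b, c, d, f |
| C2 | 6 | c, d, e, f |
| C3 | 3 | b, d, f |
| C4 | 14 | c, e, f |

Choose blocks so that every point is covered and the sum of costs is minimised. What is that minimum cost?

14

C1, C2 together cover every point (C1 ∪ C2 = {a, b, c, d, e, f}); total cost 8 + 6 = 14.
The greedy pick C3, C2, C1 costs 17; no covering selection beats 14.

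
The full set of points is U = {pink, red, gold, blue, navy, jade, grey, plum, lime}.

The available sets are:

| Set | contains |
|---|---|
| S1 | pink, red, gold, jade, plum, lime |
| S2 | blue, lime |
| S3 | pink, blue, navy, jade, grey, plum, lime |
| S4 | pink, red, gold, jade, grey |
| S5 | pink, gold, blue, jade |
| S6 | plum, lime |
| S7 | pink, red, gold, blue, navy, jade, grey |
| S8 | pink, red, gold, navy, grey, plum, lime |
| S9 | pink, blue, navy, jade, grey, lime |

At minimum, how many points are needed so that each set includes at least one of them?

2

The 2 points {pink, lime} hit every set.
The sets S6, S7 are pairwise disjoint, so any hitting set needs a separate point for each — at least 2. Hence 2 is optimal.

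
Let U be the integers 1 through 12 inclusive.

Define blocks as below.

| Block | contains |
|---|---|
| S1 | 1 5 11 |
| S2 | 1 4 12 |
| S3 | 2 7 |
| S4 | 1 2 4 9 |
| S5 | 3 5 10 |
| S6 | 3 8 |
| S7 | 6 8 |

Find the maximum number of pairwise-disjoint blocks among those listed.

S2, S3, S5, S7 are pairwise disjoint (S2={1,4,12}; S3={2,7}; S5={3,5,10}; S7={6,8}).
Every remaining block overlaps one of these, and no 5 of the listed blocks are pairwise disjoint, so 4 is the maximum.

4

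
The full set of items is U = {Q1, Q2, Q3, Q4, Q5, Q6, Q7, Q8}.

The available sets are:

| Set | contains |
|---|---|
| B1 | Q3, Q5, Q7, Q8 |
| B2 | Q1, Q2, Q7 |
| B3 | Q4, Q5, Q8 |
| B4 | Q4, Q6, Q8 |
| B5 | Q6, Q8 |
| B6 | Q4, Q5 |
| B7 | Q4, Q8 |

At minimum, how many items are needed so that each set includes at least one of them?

3

H = {Q1, Q4, Q8} meets every set (each contains at least one member of H), and |H| = 3.
The sets B2, B5, B6 are pairwise disjoint, so any hitting set needs a separate item for each — at least 3. Hence 3 is optimal.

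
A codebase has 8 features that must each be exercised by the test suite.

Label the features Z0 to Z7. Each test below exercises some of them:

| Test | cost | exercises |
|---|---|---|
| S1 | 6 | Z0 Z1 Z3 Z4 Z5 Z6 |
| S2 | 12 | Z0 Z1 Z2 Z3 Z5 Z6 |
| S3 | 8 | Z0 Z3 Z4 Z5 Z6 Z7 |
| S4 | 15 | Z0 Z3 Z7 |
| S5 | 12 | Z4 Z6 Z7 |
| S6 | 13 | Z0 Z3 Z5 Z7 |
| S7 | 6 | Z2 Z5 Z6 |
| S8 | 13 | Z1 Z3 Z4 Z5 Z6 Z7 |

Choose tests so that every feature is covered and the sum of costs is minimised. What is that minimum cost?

20

S1, S3, S7 together cover every feature (S1 ∪ S3 ∪ S7 = {Z0, Z1, Z2, Z3, Z4, Z5, Z6, Z7}); total cost 6 + 8 + 6 = 20.
No covering selection has total cost below 20.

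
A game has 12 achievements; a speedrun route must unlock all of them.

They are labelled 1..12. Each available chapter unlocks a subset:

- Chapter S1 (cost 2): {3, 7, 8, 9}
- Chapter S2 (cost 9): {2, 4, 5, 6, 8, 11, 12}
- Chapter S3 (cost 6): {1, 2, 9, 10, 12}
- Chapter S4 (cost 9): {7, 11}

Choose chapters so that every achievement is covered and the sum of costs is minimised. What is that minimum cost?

17

S1, S2, S3 together cover every achievement (S1 ∪ S2 ∪ S3 = {1, 2, 3, 4, 5, 6, 7, 8, 9, 10, 11, 12}); total cost 2 + 9 + 6 = 17.
No covering selection has total cost below 17.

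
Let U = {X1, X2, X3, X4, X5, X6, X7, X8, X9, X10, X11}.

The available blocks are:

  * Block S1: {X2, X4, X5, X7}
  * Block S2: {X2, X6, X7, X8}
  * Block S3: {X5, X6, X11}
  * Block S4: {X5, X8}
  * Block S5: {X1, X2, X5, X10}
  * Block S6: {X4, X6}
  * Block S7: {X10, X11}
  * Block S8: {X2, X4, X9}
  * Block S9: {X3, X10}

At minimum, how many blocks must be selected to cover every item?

5

Take {S2, S5, S7, S8, S9}. Their union is {X1, X2, X3, X4, X5, X6, X7, X8, X9, X10, X11}, which is all 11 items.
No 4 of the 9 blocks cover everything (all 126 combinations miss at least one item), so 5 is optimal.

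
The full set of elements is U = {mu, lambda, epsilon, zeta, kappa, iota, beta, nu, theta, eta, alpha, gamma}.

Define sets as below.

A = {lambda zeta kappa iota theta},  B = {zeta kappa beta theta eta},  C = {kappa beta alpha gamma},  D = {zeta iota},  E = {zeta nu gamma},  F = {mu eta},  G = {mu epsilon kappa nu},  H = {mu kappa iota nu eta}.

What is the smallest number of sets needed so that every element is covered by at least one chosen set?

A, C, G, and H cover everything between them: the union {mu, lambda, epsilon, zeta, kappa, iota, beta, nu, theta, eta, alpha, gamma} is all of U.
Only A contains lambda, so A is forced; the remaining 7 elements need at least 3 more sets (each remaining set adds at most 3) — so at least 4 sets are needed, and 4 is optimal.

4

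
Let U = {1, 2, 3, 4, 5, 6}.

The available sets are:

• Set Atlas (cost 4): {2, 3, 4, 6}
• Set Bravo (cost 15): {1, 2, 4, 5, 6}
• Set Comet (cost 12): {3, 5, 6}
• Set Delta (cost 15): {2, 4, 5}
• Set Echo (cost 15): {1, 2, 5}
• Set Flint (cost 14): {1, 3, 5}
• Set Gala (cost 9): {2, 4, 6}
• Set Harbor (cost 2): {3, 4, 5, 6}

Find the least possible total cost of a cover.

Echo, Harbor together cover every element (Echo ∪ Harbor = {1, 2, 3, 4, 5, 6}); total cost 15 + 2 = 17.
The greedy pick Harbor, Atlas, Flint costs 20; no covering selection beats 17.

17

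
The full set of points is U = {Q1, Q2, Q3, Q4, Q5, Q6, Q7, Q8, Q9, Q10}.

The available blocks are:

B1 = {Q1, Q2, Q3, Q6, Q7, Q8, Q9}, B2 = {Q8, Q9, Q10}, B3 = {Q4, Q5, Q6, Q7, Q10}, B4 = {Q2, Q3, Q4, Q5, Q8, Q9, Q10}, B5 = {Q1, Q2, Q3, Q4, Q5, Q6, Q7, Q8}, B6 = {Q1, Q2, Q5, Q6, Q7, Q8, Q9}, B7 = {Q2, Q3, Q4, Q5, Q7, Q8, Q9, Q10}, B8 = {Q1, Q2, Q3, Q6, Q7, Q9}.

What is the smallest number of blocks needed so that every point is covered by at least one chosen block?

2

Take {B4, B8}. Their union is {Q1, Q2, Q3, Q4, Q5, Q6, Q7, Q8, Q9, Q10}, which is all 10 points.
No single block has all 10 points (the largest, B5, has 8), so 2 is optimal.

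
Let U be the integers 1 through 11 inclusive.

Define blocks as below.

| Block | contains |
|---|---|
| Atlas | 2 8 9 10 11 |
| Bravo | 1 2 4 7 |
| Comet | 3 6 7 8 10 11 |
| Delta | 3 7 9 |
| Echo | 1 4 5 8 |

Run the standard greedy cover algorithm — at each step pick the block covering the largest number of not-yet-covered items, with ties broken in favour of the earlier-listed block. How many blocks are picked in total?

4

Greedy: pick Comet (covers 6 new) → pick Bravo (covers 3 new) → pick Atlas (covers 1 new) → pick Echo (covers 1 new). Total picks: 4.
(The true minimum cover uses only 3 blocks, so greedy is not optimal here.)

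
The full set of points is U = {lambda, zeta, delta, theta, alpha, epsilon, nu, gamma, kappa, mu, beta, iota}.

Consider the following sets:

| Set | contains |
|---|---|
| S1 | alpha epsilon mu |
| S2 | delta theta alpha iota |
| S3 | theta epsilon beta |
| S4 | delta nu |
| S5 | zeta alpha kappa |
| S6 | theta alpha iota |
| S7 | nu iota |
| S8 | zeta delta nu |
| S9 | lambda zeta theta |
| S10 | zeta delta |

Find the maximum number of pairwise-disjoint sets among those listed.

S1, S4, S9 are pairwise disjoint (S1={alpha,epsilon,mu}; S4={delta,nu}; S9={lambda,zeta,theta}).
Every remaining set overlaps one of these, and no 4 of the listed sets are pairwise disjoint, so 3 is the maximum.

3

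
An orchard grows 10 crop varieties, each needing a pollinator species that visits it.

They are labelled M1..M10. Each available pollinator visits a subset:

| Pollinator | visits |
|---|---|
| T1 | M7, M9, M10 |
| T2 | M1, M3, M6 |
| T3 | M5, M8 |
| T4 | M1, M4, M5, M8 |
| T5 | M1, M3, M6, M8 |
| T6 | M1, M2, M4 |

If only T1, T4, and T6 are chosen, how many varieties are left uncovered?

Union of T1, T4, T6 = {M1, M2, M4, M5, M7, M8, M9, M10}.
Not covered: M3, M6 — 2 varieties.

2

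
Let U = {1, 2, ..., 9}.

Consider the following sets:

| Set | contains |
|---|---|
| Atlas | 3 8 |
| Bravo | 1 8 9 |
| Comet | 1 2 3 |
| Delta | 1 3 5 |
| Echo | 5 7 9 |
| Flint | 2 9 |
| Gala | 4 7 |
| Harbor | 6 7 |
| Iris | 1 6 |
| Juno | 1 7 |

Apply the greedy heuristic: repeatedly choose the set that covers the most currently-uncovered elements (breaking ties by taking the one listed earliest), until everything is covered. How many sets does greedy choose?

5

Greedy: pick Bravo (covers 3 new) → pick Comet (covers 2 new) → pick Echo (covers 2 new) → pick Gala (covers 1 new) → pick Harbor (covers 1 new). Total picks: 5.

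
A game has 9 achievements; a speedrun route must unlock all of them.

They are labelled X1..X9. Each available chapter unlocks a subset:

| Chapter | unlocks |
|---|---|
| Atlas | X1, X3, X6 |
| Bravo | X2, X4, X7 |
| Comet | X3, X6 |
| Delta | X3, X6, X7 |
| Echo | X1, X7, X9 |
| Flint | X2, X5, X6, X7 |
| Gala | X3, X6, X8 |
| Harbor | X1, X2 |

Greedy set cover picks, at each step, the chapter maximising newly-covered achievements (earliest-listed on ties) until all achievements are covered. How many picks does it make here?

Greedy: pick Flint (covers 4 new) → pick Atlas (covers 2 new) → pick Bravo (covers 1 new) → pick Echo (covers 1 new) → pick Gala (covers 1 new). Total picks: 5.
(The true minimum cover uses only 4 chapters, so greedy is not optimal here.)

5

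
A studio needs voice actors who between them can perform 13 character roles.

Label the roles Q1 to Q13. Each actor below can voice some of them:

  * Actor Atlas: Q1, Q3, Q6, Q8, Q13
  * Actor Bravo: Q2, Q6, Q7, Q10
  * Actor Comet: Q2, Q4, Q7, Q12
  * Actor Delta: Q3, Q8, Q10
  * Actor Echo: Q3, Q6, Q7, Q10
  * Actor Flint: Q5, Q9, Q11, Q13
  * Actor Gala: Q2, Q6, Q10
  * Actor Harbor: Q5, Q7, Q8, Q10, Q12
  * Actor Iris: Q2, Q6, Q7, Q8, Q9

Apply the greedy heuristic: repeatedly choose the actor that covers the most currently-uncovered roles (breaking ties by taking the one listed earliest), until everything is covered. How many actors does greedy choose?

4

Greedy: pick Atlas (covers 5 new) → pick Comet (covers 4 new) → pick Flint (covers 3 new) → pick Bravo (covers 1 new). Total picks: 4.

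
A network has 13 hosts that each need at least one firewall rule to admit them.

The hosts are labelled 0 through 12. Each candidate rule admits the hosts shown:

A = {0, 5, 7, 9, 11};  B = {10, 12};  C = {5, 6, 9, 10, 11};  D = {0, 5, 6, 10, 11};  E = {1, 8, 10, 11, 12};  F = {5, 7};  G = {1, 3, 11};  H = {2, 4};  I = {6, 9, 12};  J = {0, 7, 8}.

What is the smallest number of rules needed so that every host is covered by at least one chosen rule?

5

D and G and H and I and J together: D ∪ G ∪ H ∪ I ∪ J = {0, 1, 2, 3, 4, 5, 6, 7, 8, 9, 10, 11, 12} — every host is covered.
No 4 of the 10 rules cover everything (all 210 combinations miss at least one host), so 5 is optimal.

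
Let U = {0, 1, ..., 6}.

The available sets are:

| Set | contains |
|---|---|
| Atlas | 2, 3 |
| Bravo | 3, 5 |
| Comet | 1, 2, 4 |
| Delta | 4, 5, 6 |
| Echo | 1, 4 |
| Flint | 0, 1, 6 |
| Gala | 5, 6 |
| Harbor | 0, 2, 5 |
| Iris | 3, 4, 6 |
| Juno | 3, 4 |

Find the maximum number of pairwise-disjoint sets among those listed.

Atlas, Echo, Gala are pairwise disjoint (Atlas={2,3}; Echo={1,4}; Gala={5,6}).
Every remaining set overlaps one of these, and no 4 of the listed sets are pairwise disjoint, so 3 is the maximum.

3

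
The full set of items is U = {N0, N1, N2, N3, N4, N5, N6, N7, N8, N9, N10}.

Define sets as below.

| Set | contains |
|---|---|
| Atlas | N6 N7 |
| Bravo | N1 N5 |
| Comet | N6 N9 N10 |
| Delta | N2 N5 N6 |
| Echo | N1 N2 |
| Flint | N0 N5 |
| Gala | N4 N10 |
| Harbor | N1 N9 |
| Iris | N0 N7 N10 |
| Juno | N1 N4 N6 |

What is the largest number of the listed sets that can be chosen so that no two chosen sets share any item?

Atlas, Flint, Gala, Harbor are pairwise disjoint (Atlas={N6,N7}; Flint={N0,N5}; Gala={N4,N10}; Harbor={N1,N9}).
Every remaining set overlaps one of these, and no 5 of the listed sets are pairwise disjoint, so 4 is the maximum.

4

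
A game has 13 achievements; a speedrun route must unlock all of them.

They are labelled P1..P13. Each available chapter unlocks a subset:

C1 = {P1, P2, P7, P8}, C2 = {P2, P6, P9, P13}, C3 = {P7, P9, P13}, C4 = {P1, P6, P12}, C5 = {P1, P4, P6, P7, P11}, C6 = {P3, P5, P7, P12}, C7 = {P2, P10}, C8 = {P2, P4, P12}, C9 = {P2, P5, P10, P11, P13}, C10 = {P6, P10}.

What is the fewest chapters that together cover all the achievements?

5

Take {C1, C3, C5, C6, C7}. Their union is {P1, P2, P3, P4, P5, P6, P7, P8, P9, P10, P11, P12, P13}, which is all 13 achievements.
No 4 of the 10 chapters cover everything (all 210 combinations miss at least one achievement), so 5 is optimal.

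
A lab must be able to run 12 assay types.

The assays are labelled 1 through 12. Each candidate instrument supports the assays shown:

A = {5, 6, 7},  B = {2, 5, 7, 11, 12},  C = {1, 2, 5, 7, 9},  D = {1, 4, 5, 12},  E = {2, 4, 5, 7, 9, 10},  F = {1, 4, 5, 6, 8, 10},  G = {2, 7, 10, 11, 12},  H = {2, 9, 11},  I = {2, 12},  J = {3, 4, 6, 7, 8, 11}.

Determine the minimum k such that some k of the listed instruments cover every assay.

Take {C, G, J}. Their union is {1, 2, 3, 4, 5, 6, 7, 8, 9, 10, 11, 12}, which is all 12 assays.
Only J contains 3, so J is forced; the remaining 6 assays need at least 2 more instruments (each remaining instrument adds at most 4) — so at least 3 instruments are needed, and 3 is optimal.

3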